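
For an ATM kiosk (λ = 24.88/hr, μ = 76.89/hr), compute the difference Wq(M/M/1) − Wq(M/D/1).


ρ = 24.88/76.89 = 0.3236
Wq(M/M/1) = ρ/(μ−λ) = 0.3236/52.01 = 0.006221 hr
Wq(M/D/1) = ρ/(2(μ−λ)) = 0.003111 hr
Savings = 0.006221 − 0.003111 = 0.003111 hr

Final: 0.003111 hr


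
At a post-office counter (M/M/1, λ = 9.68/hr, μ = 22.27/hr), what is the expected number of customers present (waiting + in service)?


ρ = λ/μ = 9.68/22.27 = 0.4347
L = ρ/(1−ρ) = 0.4347/(1 − 0.4347) = 0.4347/0.5653 = 0.7689

Final: 0.7689


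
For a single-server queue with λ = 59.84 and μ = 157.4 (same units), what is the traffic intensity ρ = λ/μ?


ρ = λ/μ = 59.84/157.4 = 0.3802

Final: 0.3802


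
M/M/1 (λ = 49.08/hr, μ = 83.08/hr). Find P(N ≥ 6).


ρ = 49.08/83.08 = 0.5908
P(N ≥ n) = ρ^n = 0.5908^6 = 0.042506

Final: 0.042506


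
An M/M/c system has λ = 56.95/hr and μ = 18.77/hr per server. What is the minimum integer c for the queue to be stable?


Stability requires cμ > λ ⇔ c > λ/μ.
λ/μ = 56.95/18.77 = 3.0341
Minimum integer c = ⌊3.0341⌋ + 1 = 4
Check: 4·18.77 = 75.08 > 56.95, while 3·18.77 = 56.31 ≤ 56.95

Final: 4 servers


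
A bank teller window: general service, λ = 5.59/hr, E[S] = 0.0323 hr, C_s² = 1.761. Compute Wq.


ρ = λ·E[S] = 5.59·0.0323 = 0.1806
E[S²] = E[S]²(1+C_s²) = 0.0323²·(1+1.761) = 0.002881
Wq = λ·E[S²]/(2(1−ρ)) = 5.59·0.002881/(2·0.8194) = 0.009825 hr

Final: 0.009825 hr


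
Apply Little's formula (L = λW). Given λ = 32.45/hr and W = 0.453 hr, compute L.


L = λW = 32.45·0.453 = 14.6999

Final: 14.6999


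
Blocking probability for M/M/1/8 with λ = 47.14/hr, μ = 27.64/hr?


ρ = λ/μ = 47.14/27.64 = 1.7055
P_K = (1−ρ)ρ^K/(1−ρ^(K+1)) = (-0.7055·71.583399)/(1 − 122.085435)
= -50.502036/-121.085435 = 0.417078

Final: 0.417078


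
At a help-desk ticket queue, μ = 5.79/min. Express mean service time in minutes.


Mean service time = 1/μ = 1/5.79 minute = 0.17271 minute
In minutes: 0.17271 × 1 = 0.1727 min

Final: 0.1727 min


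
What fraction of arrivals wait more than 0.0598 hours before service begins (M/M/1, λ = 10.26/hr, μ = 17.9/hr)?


ρ = 10.26/17.9 = 0.5732
P(Wq > t) = ρ·e^{−(μ−λ)t} = 0.5732·e^{−0.4569}
= 0.5732·0.633261 = 0.362976

Final: 0.362976


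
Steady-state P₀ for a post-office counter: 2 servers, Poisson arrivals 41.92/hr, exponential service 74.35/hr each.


a = λ/μ = 41.92/74.35 = 0.5638; ρ = a/c = 0.2819
Σ_{k=0}^{1} a^k/k! (terms k=0..1) = 1.00000 + 0.56382 = 1.56382
Tail: a^2/(2!(1−ρ)) = 0.31789/(2·0.7181) = 0.22135
P₀ = 1/(1.56382 + 0.22135) = 1/1.78517 = 0.560172

Final: 0.560172


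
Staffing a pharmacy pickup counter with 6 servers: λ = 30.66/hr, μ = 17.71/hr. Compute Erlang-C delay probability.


a = λ/μ = 1.7312; ρ = a/6 = 0.2885
P₀ = 0.176959 (from M/M/c formula)
C(c,a) = [a^c/(c!(1−ρ))]·P₀ = [26.92288/(720·0.7115)]·0.176959
= 0.05256·0.176959 = 0.009301

Final: 0.009301


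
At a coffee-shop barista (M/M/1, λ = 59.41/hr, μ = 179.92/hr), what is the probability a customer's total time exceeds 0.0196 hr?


W ~ Exponential(μ−λ) for M/M/1.
μ − λ = 179.92 − 59.41 = 120.5100
P(W > t) = e^{−(μ−λ)t} = e^{−2.3620} = 0.094232

Final: 0.094232


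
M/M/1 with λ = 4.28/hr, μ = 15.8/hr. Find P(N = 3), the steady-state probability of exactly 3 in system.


ρ = 4.28/15.8 = 0.2709
P_n = (1−ρ)·ρ^n = (1 − 0.2709)·0.2709^3 = 0.7291·0.019877 = 0.014493

Final: 0.014493


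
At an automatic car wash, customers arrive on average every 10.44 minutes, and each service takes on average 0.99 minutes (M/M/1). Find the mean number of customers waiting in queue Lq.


λ = 60/10.44 = 5.7471 /hr
μ = 60/0.99 = 60.6061 /hr
ρ = λ/μ = 5.7471/60.6061 = 0.09483
Lq = ρ²/(1−ρ) = 0.008992/0.9052 = 0.009934

Final: 0.009934


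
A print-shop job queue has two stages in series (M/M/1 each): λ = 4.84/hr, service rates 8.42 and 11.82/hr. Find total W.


Each node sees arrival rate λ = 4.84/hr (tandem ⇒ throughput preserved).
W₁ = 1/(μ₁−λ) = 1/(8.42−4.84) = 0.27933 hr
W₂ = 1/(μ₂−λ) = 1/(11.82−4.84) = 0.14327 hr
W_total = W₁ + W₂ = 0.27933 + 0.14327 = 0.42260 hr

Final: 0.42260 hr


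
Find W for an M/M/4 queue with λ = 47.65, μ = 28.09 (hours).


a = 1.6963; ρ = 0.4241; P₀ = 0.180254
Lq = P₀·a^c·ρ/(c!(1−ρ)²) = 0.07952
Wq = Lq/λ = 0.07952/47.65 = 0.001669 hr
W = Wq + 1/μ = 0.001669 + 0.03560 = 0.03727 hr

Final: 0.03727 hr


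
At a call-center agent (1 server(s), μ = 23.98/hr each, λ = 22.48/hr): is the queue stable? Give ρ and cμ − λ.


Total capacity cμ = 1·23.98 = 23.98/hr
ρ = λ/(cμ) = 22.48/23.98 = 0.9374
Stable ⇔ ρ < 1: YES
Spare capacity = cμ − λ = 23.98 − 22.48 = 1.50/hr

Final: ρ = 0.9374; stable; margin = 1.50/hr


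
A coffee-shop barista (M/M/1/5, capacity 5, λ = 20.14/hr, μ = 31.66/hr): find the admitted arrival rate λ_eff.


ρ = 0.6361; P_K = (1−ρ)ρ^5/(1−ρ^6) = 0.040594
λ_eff = λ(1 − P_K) = 20.14·(1 − 0.040594) = 20.14·0.959406 = 19.3224 /hr

Final: 19.3224 /hr


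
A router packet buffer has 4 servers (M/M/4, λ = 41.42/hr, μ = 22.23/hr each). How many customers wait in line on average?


a = λ/μ = 1.8632; ρ = a/4 = 0.4658
P₀ = 0.151119
Lq = P₀·a^c·ρ / (c!·(1−ρ)²) = 0.151119·12.05265·0.4658/(24·0.28536)
= 0.12388

Final: 0.12388


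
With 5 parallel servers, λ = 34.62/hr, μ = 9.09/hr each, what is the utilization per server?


ρ = λ/(cμ) = 34.62/(5·9.09) = 34.62/45.45 = 0.7617

Final: 0.7617


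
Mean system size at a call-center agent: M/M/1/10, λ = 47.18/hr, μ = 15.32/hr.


ρ = 47.18/15.32 = 3.0796
L = ρ[1 − (K+1)ρ^K + Kρ^(K+1)] / [(1−ρ)(1−ρ^(K+1))]
Numerator: 3.0796·(1 − 11·76734.684625 + 10·236314.779412) = 4678171.898168
Denominator: (-2.0796)·(-236313.779412) = 491446.280160
L = 4678171.898168/491446.280160 = 9.5192

Final: 9.5192


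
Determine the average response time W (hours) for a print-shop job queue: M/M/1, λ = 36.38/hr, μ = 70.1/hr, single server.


W = 1/(μ−λ) = 1/(70.1 − 36.38) = 1/33.72 = 0.02966 hr

Final: 0.02966 hr


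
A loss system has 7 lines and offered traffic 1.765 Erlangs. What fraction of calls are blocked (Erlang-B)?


B(c,a) = (a^c/c!) / Σ_{k=0}^{c} a^k/k!
a^7/7! = 0.010587
Σ terms (k=0..7): 1.00000 + 1.76500 + 1.55761 + 0.91640 + 0.40436 + 0.14274 + 0.04199 + 0.01059 = 5.838682
B = 0.010587/5.838682 = 0.001813

Final: 0.001813


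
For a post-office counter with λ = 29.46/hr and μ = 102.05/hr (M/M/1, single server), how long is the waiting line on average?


ρ = 29.46/102.05 = 0.2887
Lq = ρ²/(1−ρ) = 0.08334/0.7113 = 0.1172

Final: 0.1172


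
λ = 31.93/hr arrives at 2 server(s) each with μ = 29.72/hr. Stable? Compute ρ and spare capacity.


Total capacity cμ = 2·29.72 = 59.44/hr
ρ = λ/(cμ) = 31.93/59.44 = 0.5372
Stable ⇔ ρ < 1: YES
Spare capacity = cμ − λ = 59.44 − 31.93 = 27.51/hr

Final: ρ = 0.5372; stable; margin = 27.51/hr


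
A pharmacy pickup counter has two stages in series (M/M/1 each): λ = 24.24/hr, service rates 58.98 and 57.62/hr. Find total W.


Each node sees arrival rate λ = 24.24/hr (tandem ⇒ throughput preserved).
W₁ = 1/(μ₁−λ) = 1/(58.98−24.24) = 0.02879 hr
W₂ = 1/(μ₂−λ) = 1/(57.62−24.24) = 0.02996 hr
W_total = W₁ + W₂ = 0.02879 + 0.02996 = 0.05874 hr

Final: 0.05874 hr


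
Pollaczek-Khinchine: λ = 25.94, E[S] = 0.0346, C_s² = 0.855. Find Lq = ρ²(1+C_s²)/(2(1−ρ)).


ρ = λ·E[S] = 25.94·0.0346 = 0.8975
Lq = ρ²(1+C_s²)/(2(1−ρ)) = 0.8055·(1+0.855)/(2·0.1025)
= 0.8055·1.8550/0.2050 = 7.29095

Final: 7.29095


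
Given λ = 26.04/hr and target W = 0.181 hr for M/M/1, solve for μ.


W = 1/(μ−λ) ⇒ μ − λ = 1/W = 1/0.181 = 5.5249
μ = λ + 1/W = 26.04 + 5.5249 = 31.5649 per hr

Final: 31.5649 /hr


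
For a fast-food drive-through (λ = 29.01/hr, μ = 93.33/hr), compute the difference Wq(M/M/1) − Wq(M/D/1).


ρ = 29.01/93.33 = 0.3108
Wq(M/M/1) = ρ/(μ−λ) = 0.3108/64.32 = 0.004833 hr
Wq(M/D/1) = ρ/(2(μ−λ)) = 0.002416 hr
Savings = 0.004833 − 0.002416 = 0.002416 hr

Final: 0.002416 hr


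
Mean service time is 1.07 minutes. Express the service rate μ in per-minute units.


μ = 1/(service time) in consistent units.
1 minute = 1 min, so μ = 1/1.07 = 0.9346 per minute

Final: 0.9346 /min


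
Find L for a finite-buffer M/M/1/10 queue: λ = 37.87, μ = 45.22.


ρ = 37.87/45.22 = 0.8375
L = ρ[1 − (K+1)ρ^K + Kρ^(K+1)] / [(1−ρ)(1−ρ^(K+1))]
Numerator: 0.8375·(1 − 11·0.169687 + 10·0.142106) = 0.464378
Denominator: (0.1625)·(0.857894) = 0.139441
L = 0.464378/0.139441 = 3.3303

Final: 3.3303


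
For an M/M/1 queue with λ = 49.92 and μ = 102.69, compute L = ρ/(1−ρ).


ρ = λ/μ = 49.92/102.69 = 0.4861
L = ρ/(1−ρ) = 0.4861/(1 − 0.4861) = 0.4861/0.5139 = 0.9460

Final: 0.9460


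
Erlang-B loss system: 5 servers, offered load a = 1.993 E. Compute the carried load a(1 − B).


B(5,1.993) = 0.036304 (Erlang-B)
Carried load = a(1 − B) = 1.993·(1 − 0.036304) = 1.993·0.963696 = 1.9206 E

Final: 1.9206 Erlangs


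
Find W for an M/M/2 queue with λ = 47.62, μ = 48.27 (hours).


a = 0.9865; ρ = 0.4933; P₀ = 0.339345
Lq = P₀·a^c·ρ/(c!(1−ρ)²) = 0.31722
Wq = Lq/λ = 0.31722/47.62 = 0.006661 hr
W = Wq + 1/μ = 0.006661 + 0.02072 = 0.02738 hr

Final: 0.02738 hr


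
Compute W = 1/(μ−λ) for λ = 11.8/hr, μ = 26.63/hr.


W = 1/(μ−λ) = 1/(26.63 − 11.8) = 1/14.83 = 0.06743 hr

Final: 0.06743 hr


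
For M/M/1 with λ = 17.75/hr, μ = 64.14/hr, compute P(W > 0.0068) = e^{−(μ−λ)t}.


W ~ Exponential(μ−λ) for M/M/1.
μ − λ = 64.14 − 17.75 = 46.3900
P(W > t) = e^{−(μ−λ)t} = e^{−0.3155} = 0.729459

Final: 0.729459


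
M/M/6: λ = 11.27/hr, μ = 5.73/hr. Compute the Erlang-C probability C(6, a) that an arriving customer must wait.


a = λ/μ = 1.9668; ρ = a/6 = 0.3278
P₀ = 0.139711 (from M/M/c formula)
C(c,a) = [a^c/(c!(1−ρ))]·P₀ = [57.89163/(720·0.6722)]·0.139711
= 0.11962·0.139711 = 0.016712

Final: 0.016712


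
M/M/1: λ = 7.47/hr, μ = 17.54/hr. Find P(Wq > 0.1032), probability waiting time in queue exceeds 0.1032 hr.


ρ = 7.47/17.54 = 0.4259
P(Wq > t) = ρ·e^{−(μ−λ)t} = 0.4259·e^{−1.0392}
= 0.4259·0.353729 = 0.150647

Final: 0.150647


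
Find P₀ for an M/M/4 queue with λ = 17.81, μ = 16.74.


a = λ/μ = 17.81/16.74 = 1.0639; ρ = a/c = 0.2660
Σ_{k=0}^{3} a^k/k! (terms k=0..3) = 1.00000 + 1.06392 + 0.56596 + 0.20071 = 2.83059
Tail: a^4/(4!(1−ρ)) = 1.28125/(24·0.7340) = 0.07273
P₀ = 1/(2.83059 + 0.07273) = 1/2.90332 = 0.344433

Final: 0.344433


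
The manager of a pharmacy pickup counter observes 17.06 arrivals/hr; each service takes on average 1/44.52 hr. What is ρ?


ρ = λ/μ = 17.06/44.52 = 0.3832

Final: 0.3832


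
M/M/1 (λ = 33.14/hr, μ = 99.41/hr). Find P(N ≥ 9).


ρ = 33.14/99.41 = 0.3334
P(N ≥ n) = ρ^n = 0.3334^9 = 0.00005085

Final: 0.00005085


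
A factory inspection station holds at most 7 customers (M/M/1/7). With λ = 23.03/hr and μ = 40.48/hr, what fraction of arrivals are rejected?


ρ = λ/μ = 23.03/40.48 = 0.5689
P_K = (1−ρ)ρ^K/(1−ρ^(K+1)) = (0.4311·0.019292)/(1 − 0.010976)
= 0.008316/0.989024 = 0.008409

Final: 0.008409


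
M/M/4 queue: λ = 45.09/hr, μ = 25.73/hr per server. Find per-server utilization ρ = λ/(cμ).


ρ = λ/(cμ) = 45.09/(4·25.73) = 45.09/102.92 = 0.4381

Final: 0.4381


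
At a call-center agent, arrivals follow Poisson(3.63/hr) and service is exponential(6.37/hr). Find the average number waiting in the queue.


ρ = 3.63/6.37 = 0.5699
Lq = ρ²/(1−ρ) = 0.3247/0.4301 = 0.7550

Final: 0.7550


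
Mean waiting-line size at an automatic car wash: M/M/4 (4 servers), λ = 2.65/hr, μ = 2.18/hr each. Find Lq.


a = λ/μ = 1.2156; ρ = a/4 = 0.3039
P₀ = 0.295464
Lq = P₀·a^c·ρ / (c!·(1−ρ)²) = 0.295464·2.18352·0.3039/(24·0.48456)
= 0.01686

Final: 0.01686


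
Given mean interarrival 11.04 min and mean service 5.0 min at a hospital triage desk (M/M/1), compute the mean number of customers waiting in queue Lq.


λ = 60/11.04 = 5.4348 /hr
μ = 60/5.0 = 12.0000 /hr
ρ = λ/μ = 5.4348/12.0000 = 0.4529
Lq = ρ²/(1−ρ) = 0.2051/0.5471 = 0.3749

Final: 0.3749


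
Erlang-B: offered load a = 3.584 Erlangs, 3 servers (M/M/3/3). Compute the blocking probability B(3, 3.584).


B(c,a) = (a^c/c!) / Σ_{k=0}^{c} a^k/k!
a^3/3! = 7.672780
Σ terms (k=0..3): 1.00000 + 3.58400 + 6.42253 + 7.67278 = 18.679308
B = 7.672780/18.679308 = 0.410764

Final: 0.410764


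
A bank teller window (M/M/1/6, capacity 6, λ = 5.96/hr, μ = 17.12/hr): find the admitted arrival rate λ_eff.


ρ = 0.3481; P_K = (1−ρ)ρ^6/(1−ρ^7) = 0.001161
λ_eff = λ(1 − P_K) = 5.96·(1 − 0.001161) = 5.96·0.998839 = 5.9531 /hr

Final: 5.9531 /hr


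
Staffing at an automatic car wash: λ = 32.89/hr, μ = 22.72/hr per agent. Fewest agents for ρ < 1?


Stability requires cμ > λ ⇔ c > λ/μ.
λ/μ = 32.89/22.72 = 1.4476
Minimum integer c = ⌊1.4476⌋ + 1 = 2
Check: 2·22.72 = 45.44 > 32.89, while 1·22.72 = 22.72 ≤ 32.89

Final: 2 servers


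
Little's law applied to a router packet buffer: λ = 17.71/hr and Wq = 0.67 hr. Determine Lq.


Lq = λWq = 17.71·0.67 = 11.8657

Final: 11.8657


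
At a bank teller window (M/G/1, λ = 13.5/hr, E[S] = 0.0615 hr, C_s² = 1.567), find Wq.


ρ = λ·E[S] = 13.5·0.0615 = 0.8302
E[S²] = E[S]²(1+C_s²) = 0.0615²·(1+1.567) = 0.009709
Wq = λ·E[S²]/(2(1−ρ)) = 13.5·0.009709/(2·0.1698) = 0.38607 hr

Final: 0.38607 hr


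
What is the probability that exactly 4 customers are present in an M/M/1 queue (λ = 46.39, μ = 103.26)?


ρ = 46.39/103.26 = 0.4493
P_n = (1−ρ)·ρ^n = (1 − 0.4493)·0.4493^4 = 0.5507·0.040735 = 0.022435

Final: 0.022435


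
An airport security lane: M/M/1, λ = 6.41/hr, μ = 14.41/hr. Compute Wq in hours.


ρ = 6.41/14.41 = 0.4448
Wq = ρ/(μ−λ) = 0.4448/(14.41 − 6.41) = 0.4448/8.00 = 0.05560 hr

Final: 0.05560 hr


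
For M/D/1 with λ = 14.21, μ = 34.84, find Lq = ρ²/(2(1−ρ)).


ρ = 14.21/34.84 = 0.4079
M/D/1: Lq = ρ²/(2(1−ρ)) = 0.1664/(2·0.5921) = 0.14047

Final: 0.14047


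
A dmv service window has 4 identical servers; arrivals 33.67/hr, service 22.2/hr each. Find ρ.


ρ = λ/(cμ) = 33.67/(4·22.2) = 33.67/88.80 = 0.3792

Final: 0.3792


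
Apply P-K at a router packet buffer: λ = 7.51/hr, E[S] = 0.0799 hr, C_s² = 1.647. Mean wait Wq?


ρ = λ·E[S] = 7.51·0.0799 = 0.6000
E[S²] = E[S]²(1+C_s²) = 0.0799²·(1+1.647) = 0.016898
Wq = λ·E[S²]/(2(1−ρ)) = 7.51·0.016898/(2·0.4000) = 0.15865 hr

Final: 0.15865 hr


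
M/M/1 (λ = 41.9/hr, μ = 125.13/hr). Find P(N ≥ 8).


ρ = 41.9/125.13 = 0.3349
P(N ≥ n) = ρ^n = 0.3349^8 = 0.0001581

Final: 0.0001581


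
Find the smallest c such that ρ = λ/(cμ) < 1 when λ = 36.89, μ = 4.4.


Stability requires cμ > λ ⇔ c > λ/μ.
λ/μ = 36.89/4.4 = 8.3841
Minimum integer c = ⌊8.3841⌋ + 1 = 9
Check: 9·4.4 = 39.60 > 36.89, while 8·4.4 = 35.20 ≤ 36.89

Final: 9 servers


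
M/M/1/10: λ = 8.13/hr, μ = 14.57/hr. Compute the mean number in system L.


ρ = 8.13/14.57 = 0.5580
L = ρ[1 − (K+1)ρ^K + Kρ^(K+1)] / [(1−ρ)(1−ρ^(K+1))]
Numerator: 0.5580·(1 − 11·0.002926 + 10·0.001633) = 0.549146
Denominator: (0.4420)·(0.998367) = 0.441282
L = 0.549146/0.441282 = 1.2444

Final: 1.2444


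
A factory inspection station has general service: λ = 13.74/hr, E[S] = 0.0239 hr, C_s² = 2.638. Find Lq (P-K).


ρ = λ·E[S] = 13.74·0.0239 = 0.3284
Lq = ρ²(1+C_s²)/(2(1−ρ)) = 0.1078·(1+2.638)/(2·0.6716)
= 0.1078·3.6380/1.3432 = 0.29207

Final: 0.29207


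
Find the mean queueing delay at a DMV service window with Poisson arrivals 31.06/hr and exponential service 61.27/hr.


ρ = 31.06/61.27 = 0.5069
Wq = ρ/(μ−λ) = 0.5069/(61.27 − 31.06) = 0.5069/30.21 = 0.01678 hr

Final: 0.01678 hr


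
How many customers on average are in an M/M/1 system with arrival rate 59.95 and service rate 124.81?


ρ = λ/μ = 59.95/124.81 = 0.4803
L = ρ/(1−ρ) = 0.4803/(1 − 0.4803) = 0.4803/0.5197 = 0.9243

Final: 0.9243


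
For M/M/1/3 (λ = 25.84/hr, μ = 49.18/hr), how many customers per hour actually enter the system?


ρ = 0.5254; P_K = (1−ρ)ρ^3/(1−ρ^4) = 0.074516
λ_eff = λ(1 − P_K) = 25.84·(1 − 0.074516) = 25.84·0.925484 = 23.9145 /hr

Final: 23.9145 /hr


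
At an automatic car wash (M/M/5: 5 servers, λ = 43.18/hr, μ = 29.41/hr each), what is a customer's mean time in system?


a = 1.4682; ρ = 0.2936; P₀ = 0.230011
Lq = P₀·a^c·ρ/(c!(1−ρ)²) = 0.007696
Wq = Lq/λ = 0.007696/43.18 = 0.0001782 hr
W = Wq + 1/μ = 0.0001782 + 0.03400 = 0.03418 hr

Final: 0.03418 hr


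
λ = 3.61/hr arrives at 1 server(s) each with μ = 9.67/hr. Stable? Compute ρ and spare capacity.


Total capacity cμ = 1·9.67 = 9.67/hr
ρ = λ/(cμ) = 3.61/9.67 = 0.3733
Stable ⇔ ρ < 1: YES
Spare capacity = cμ − λ = 9.67 − 3.61 = 6.06/hr

Final: ρ = 0.3733; stable; margin = 6.06/hr


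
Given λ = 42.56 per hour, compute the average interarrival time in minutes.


Mean interarrival time = 1/λ = 1/42.56 hour = 0.02350 hour
In minutes: 0.02350 × 60 = 1.4098 min

Final: 1.4098 min


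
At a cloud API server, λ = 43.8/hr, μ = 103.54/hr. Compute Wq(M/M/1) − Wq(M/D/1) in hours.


ρ = 43.8/103.54 = 0.4230
Wq(M/M/1) = ρ/(μ−λ) = 0.4230/59.74 = 0.007081 hr
Wq(M/D/1) = ρ/(2(μ−λ)) = 0.003541 hr
Savings = 0.007081 − 0.003541 = 0.003541 hr

Final: 0.003541 hr


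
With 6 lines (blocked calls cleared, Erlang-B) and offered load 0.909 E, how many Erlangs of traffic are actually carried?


B(6,0.909) = 0.0003157 (Erlang-B)
Carried load = a(1 − B) = 0.909·(1 − 0.0003157) = 0.909·0.999684 = 0.9087 E

Final: 0.9087 Erlangs


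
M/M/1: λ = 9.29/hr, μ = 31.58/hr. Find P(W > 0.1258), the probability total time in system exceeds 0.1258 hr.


W ~ Exponential(μ−λ) for M/M/1.
μ − λ = 31.58 − 9.29 = 22.2900
P(W > t) = e^{−(μ−λ)t} = e^{−2.8041} = 0.060562

Final: 0.060562


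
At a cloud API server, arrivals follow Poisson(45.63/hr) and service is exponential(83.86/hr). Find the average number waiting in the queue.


ρ = 45.63/83.86 = 0.5441
Lq = ρ²/(1−ρ) = 0.2961/0.4559 = 0.6494

Final: 0.6494


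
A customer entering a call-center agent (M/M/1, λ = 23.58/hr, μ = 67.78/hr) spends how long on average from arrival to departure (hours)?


W = 1/(μ−λ) = 1/(67.78 − 23.58) = 1/44.20 = 0.02262 hr

Final: 0.02262 hr


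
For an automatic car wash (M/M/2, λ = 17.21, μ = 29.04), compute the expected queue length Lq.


a = λ/μ = 0.5926; ρ = a/2 = 0.2963
P₀ = 0.542834
Lq = P₀·a^c·ρ / (c!·(1−ρ)²) = 0.542834·0.35121·0.2963/(2·0.49517)
= 0.05704

Final: 0.05704


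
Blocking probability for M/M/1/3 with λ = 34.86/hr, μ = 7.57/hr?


ρ = λ/μ = 34.86/7.57 = 4.6050
P_K = (1−ρ)ρ^K/(1−ρ^(K+1)) = (-3.6050·97.655006)/(1 − 449.703236)
= -352.048231/-448.703236 = 0.784590

Final: 0.784590


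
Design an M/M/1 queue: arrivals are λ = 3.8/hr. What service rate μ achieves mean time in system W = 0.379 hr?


W = 1/(μ−λ) ⇒ μ − λ = 1/W = 1/0.379 = 2.6385
μ = λ + 1/W = 3.8 + 2.6385 = 6.4385 per hr

Final: 6.4385 /hr


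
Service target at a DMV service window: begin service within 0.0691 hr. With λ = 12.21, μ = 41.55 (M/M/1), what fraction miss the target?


ρ = 12.21/41.55 = 0.2939
P(Wq > t) = ρ·e^{−(μ−λ)t} = 0.2939·e^{−2.0274}
= 0.2939·0.131678 = 0.038695

Final: 0.038695


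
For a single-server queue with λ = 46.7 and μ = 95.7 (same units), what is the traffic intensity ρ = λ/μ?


ρ = λ/μ = 46.7/95.7 = 0.4880

Final: 0.4880


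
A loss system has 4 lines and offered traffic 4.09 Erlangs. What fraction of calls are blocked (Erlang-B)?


B(c,a) = (a^c/c!) / Σ_{k=0}^{c} a^k/k!
a^4/4! = 11.659555
Σ terms (k=0..4): 1.00000 + 4.09000 + 8.36405 + 11.40299 + 11.65956 = 36.516594
B = 11.659555/36.516594 = 0.319295

Final: 0.319295


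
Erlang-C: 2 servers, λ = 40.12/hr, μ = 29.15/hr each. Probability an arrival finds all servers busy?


a = λ/μ = 1.3763; ρ = a/2 = 0.6882
P₀ = 0.184719 (from M/M/c formula)
C(c,a) = [a^c/(c!(1−ρ))]·P₀ = [1.89428/(2·0.3118)]·0.184719
= 3.03731·0.184719 = 0.561048

Final: 0.561048


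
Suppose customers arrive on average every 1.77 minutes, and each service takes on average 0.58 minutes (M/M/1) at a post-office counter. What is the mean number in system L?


λ = 60/1.77 = 33.8983 /hr
μ = 60/0.58 = 103.4483 /hr
ρ = λ/μ = 33.8983/103.4483 = 0.3277
L = ρ/(1−ρ) = 0.3277/0.6723 = 0.4874

Final: 0.4874


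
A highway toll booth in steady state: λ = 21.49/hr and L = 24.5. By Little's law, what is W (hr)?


W = L/λ = 24.5/21.49 = 1.1401 hr

Final: 1.1401 hr


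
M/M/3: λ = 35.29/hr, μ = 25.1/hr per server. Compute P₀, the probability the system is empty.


a = λ/μ = 35.29/25.1 = 1.4060; ρ = a/c = 0.4687
Σ_{k=0}^{2} a^k/k! (terms k=0..2) = 1.00000 + 1.40598 + 0.98838 = 3.39436
Tail: a^3/(3!(1−ρ)) = 2.77929/(6·0.5313) = 0.87178
P₀ = 1/(3.39436 + 0.87178) = 1/4.26614 = 0.234404

Final: 0.234404


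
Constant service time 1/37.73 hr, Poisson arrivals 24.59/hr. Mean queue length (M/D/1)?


ρ = 24.59/37.73 = 0.6517
M/D/1: Lq = ρ²/(2(1−ρ)) = 0.4248/(2·0.3483) = 0.60982

Final: 0.60982


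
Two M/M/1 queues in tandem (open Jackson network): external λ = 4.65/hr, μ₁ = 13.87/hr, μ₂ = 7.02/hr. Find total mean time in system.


Each node sees arrival rate λ = 4.65/hr (tandem ⇒ throughput preserved).
W₁ = 1/(μ₁−λ) = 1/(13.87−4.65) = 0.10846 hr
W₂ = 1/(μ₂−λ) = 1/(7.02−4.65) = 0.42194 hr
W_total = W₁ + W₂ = 0.10846 + 0.42194 = 0.53040 hr

Final: 0.53040 hr


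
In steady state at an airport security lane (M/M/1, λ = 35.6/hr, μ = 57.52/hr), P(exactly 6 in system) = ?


ρ = 35.6/57.52 = 0.6189
P_n = (1−ρ)·ρ^n = (1 − 0.6189)·0.6189^6 = 0.3811·0.056207 = 0.021419

Final: 0.021419


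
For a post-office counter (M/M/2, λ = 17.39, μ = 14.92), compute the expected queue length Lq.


a = λ/μ = 1.1655; ρ = a/2 = 0.5828
P₀ = 0.263604
Lq = P₀·a^c·ρ / (c!·(1−ρ)²) = 0.263604·1.35851·0.5828/(2·0.17408)
= 0.59944

Final: 0.59944


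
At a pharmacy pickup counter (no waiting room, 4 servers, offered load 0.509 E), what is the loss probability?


B(c,a) = (a^c/c!) / Σ_{k=0}^{c} a^k/k!
a^4/4! = 0.002797
Σ terms (k=0..4): 1.00000 + 0.50900 + 0.12954 + 0.02198 + 0.002797 = 1.663316
B = 0.002797/1.663316 = 0.001681

Final: 0.001681


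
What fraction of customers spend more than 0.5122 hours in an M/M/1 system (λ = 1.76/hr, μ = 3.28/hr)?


W ~ Exponential(μ−λ) for M/M/1.
μ − λ = 3.28 − 1.76 = 1.5200
P(W > t) = e^{−(μ−λ)t} = e^{−0.7785} = 0.459074

Final: 0.459074


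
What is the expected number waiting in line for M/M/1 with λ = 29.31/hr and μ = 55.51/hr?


ρ = 29.31/55.51 = 0.5280
Lq = ρ²/(1−ρ) = 0.2788/0.4720 = 0.5907

Final: 0.5907


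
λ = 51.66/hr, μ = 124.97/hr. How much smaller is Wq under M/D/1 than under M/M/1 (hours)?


ρ = 51.66/124.97 = 0.4134
Wq(M/M/1) = ρ/(μ−λ) = 0.4134/73.31 = 0.005639 hr
Wq(M/D/1) = ρ/(2(μ−λ)) = 0.002819 hr
Savings = 0.005639 − 0.002819 = 0.002819 hr

Final: 0.002819 hr


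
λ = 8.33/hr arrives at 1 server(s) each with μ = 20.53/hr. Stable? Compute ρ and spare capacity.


Total capacity cμ = 1·20.53 = 20.53/hr
ρ = λ/(cμ) = 8.33/20.53 = 0.4057
Stable ⇔ ρ < 1: YES
Spare capacity = cμ − λ = 20.53 − 8.33 = 12.20/hr

Final: ρ = 0.4057; stable; margin = 12.20/hr


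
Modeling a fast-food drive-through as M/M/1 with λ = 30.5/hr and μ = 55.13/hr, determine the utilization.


ρ = λ/μ = 30.5/55.13 = 0.5532

Final: 0.5532


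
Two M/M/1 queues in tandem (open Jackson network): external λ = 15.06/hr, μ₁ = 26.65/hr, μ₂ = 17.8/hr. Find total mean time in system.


Each node sees arrival rate λ = 15.06/hr (tandem ⇒ throughput preserved).
W₁ = 1/(μ₁−λ) = 1/(26.65−15.06) = 0.08628 hr
W₂ = 1/(μ₂−λ) = 1/(17.8−15.06) = 0.36496 hr
W_total = W₁ + W₂ = 0.08628 + 0.36496 = 0.45124 hr

Final: 0.45124 hr


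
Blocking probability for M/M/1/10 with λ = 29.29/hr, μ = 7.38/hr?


ρ = λ/μ = 29.29/7.38 = 3.9688
P_K = (1−ρ)ρ^K/(1−ρ^(K+1)) = (-2.9688·969683.707218)/(1 − 3848514.333932)
= -2878830.626714/-3848513.333932 = 0.748037

Final: 0.748037


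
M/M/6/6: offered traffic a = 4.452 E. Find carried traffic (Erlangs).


B(6,4.452) = 0.150562 (Erlang-B)
Carried load = a(1 − B) = 4.452·(1 − 0.150562) = 4.452·0.849438 = 3.7817 E

Final: 3.7817 Erlangs


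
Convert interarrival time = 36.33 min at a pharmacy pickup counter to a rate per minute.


λ = 1/(interarrival time) in consistent units.
1 minute = 1 min, so λ = 1/36.33 = 0.02753 per minute

Final: 0.02753 /min


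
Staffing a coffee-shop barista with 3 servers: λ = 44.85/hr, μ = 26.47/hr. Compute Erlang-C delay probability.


a = λ/μ = 1.6944; ρ = a/3 = 0.5648
P₀ = 0.166871 (from M/M/c formula)
C(c,a) = [a^c/(c!(1−ρ))]·P₀ = [4.86436/(6·0.4352)]·0.166871
= 1.86284·0.166871 = 0.310854

Final: 0.310854


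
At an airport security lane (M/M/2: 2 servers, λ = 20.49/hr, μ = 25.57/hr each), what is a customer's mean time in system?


a = 0.8013; ρ = 0.4007; P₀ = 0.427893
Lq = P₀·a^c·ρ/(c!(1−ρ)²) = 0.15324
Wq = Lq/λ = 0.15324/20.49 = 0.007479 hr
W = Wq + 1/μ = 0.007479 + 0.03911 = 0.04659 hr

Final: 0.04659 hr


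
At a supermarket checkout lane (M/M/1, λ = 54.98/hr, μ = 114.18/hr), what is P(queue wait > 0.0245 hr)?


ρ = 54.98/114.18 = 0.4815
P(Wq > t) = ρ·e^{−(μ−λ)t} = 0.4815·e^{−1.4504}
= 0.4815·0.234476 = 0.112905

Final: 0.112905


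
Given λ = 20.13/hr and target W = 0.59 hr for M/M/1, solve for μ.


W = 1/(μ−λ) ⇒ μ − λ = 1/W = 1/0.59 = 1.6949
μ = λ + 1/W = 20.13 + 1.6949 = 21.8249 per hr

Final: 21.8249 /hr


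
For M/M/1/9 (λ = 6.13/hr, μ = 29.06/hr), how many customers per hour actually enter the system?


ρ = 0.2109; P_K = (1−ρ)ρ^9/(1−ρ^10) = 0.0000006525
λ_eff = λ(1 − P_K) = 6.13·(1 − 0.0000006525) = 6.13·0.999999 = 6.1300 /hr

Final: 6.1300 /hr


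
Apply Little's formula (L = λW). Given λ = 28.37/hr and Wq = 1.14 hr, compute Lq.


Lq = λWq = 28.37·1.14 = 32.3418

Final: 32.3418


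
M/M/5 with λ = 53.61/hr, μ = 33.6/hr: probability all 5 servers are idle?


a = λ/μ = 53.61/33.6 = 1.5955; ρ = a/c = 0.3191
Σ_{k=0}^{4} a^k/k! (terms k=0..4) = 1.00000 + 1.59554 + 1.27287 + 0.67697 + 0.27003 = 4.81540
Tail: a^5/(5!(1−ρ)) = 10.34029/(120·0.6809) = 0.12655
P₀ = 1/(4.81540 + 0.12655) = 1/4.94196 = 0.202349

Final: 0.202349


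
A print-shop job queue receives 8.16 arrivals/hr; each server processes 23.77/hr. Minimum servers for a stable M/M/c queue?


Stability requires cμ > λ ⇔ c > λ/μ.
λ/μ = 8.16/23.77 = 0.3433
Minimum integer c = ⌊0.3433⌋ + 1 = 1
Check: 1·23.77 = 23.77 > 8.16, while 0·23.77 = 0.00 ≤ 8.16

Final: 1 servers


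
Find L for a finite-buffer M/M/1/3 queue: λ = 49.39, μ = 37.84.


ρ = 49.39/37.84 = 1.3052
L = ρ[1 − (K+1)ρ^K + Kρ^(K+1)] / [(1−ρ)(1−ρ^(K+1))]
Numerator: 1.3052·(1 − 4·2.223636 + 3·2.902362) = 1.060557
Denominator: (-0.3052)·(-1.902362) = 0.580663
L = 1.060557/0.580663 = 1.8265

Final: 1.8265


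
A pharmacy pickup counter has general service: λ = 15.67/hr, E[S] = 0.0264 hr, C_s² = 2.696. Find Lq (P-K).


ρ = λ·E[S] = 15.67·0.0264 = 0.4137
Lq = ρ²(1+C_s²)/(2(1−ρ)) = 0.1711·(1+2.696)/(2·0.5863)
= 0.1711·3.6960/1.1726 = 0.53941

Final: 0.53941


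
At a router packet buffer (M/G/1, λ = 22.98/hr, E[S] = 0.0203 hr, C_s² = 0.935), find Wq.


ρ = λ·E[S] = 22.98·0.0203 = 0.4665
E[S²] = E[S]²(1+C_s²) = 0.0203²·(1+0.935) = 0.0007974
Wq = λ·E[S²]/(2(1−ρ)) = 22.98·0.0007974/(2·0.5335) = 0.01717 hr

Final: 0.01717 hr


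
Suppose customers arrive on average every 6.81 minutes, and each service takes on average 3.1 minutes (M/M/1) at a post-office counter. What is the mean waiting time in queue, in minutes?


λ = 60/6.81 = 8.8106 /hr
μ = 60/3.1 = 19.3548 /hr
ρ = λ/μ = 8.8106/19.3548 = 0.4552
Wq = ρ/(μ−λ) = 0.4552/(19.3548−8.8106) = 0.04317 hr
In minutes: 0.04317·60 = 2.590 min

Final: 2.590 min


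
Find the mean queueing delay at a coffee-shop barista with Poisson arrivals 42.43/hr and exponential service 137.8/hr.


ρ = 42.43/137.8 = 0.3079
Wq = ρ/(μ−λ) = 0.3079/(137.8 − 42.43) = 0.3079/95.37 = 0.003229 hr

Final: 0.003229 hr


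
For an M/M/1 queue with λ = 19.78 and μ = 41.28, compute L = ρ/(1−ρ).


ρ = λ/μ = 19.78/41.28 = 0.4792
L = ρ/(1−ρ) = 0.4792/(1 − 0.4792) = 0.4792/0.5208 = 0.9200

Final: 0.9200


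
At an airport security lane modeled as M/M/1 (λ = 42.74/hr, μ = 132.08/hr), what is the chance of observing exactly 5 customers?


ρ = 42.74/132.08 = 0.3236
P_n = (1−ρ)·ρ^n = (1 − 0.3236)·0.3236^5 = 0.6764·0.003548 = 0.002400

Final: 0.002400


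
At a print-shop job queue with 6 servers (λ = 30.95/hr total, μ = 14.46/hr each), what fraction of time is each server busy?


ρ = λ/(cμ) = 30.95/(6·14.46) = 30.95/86.76 = 0.3567

Final: 0.3567


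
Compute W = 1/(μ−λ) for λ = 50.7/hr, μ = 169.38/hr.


W = 1/(μ−λ) = 1/(169.38 − 50.7) = 1/118.68 = 0.008426 hr

Final: 0.008426 hr


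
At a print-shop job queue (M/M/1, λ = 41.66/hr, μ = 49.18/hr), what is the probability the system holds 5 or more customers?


ρ = 41.66/49.18 = 0.8471
P(N ≥ n) = ρ^n = 0.8471^5 = 0.436168

Final: 0.436168


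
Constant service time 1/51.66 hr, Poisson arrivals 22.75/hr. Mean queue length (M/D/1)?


ρ = 22.75/51.66 = 0.4404
M/D/1: Lq = ρ²/(2(1−ρ)) = 0.1939/(2·0.5596) = 0.17327

Final: 0.17327


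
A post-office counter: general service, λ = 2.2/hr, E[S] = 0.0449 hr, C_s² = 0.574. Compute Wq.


ρ = λ·E[S] = 2.2·0.0449 = 0.09878
E[S²] = E[S]²(1+C_s²) = 0.0449²·(1+0.574) = 0.003173
Wq = λ·E[S²]/(2(1−ρ)) = 2.2·0.003173/(2·0.9012) = 0.003873 hr

Final: 0.003873 hr


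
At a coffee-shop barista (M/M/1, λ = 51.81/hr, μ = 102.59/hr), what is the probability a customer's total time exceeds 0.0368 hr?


W ~ Exponential(μ−λ) for M/M/1.
μ − λ = 102.59 − 51.81 = 50.7800
P(W > t) = e^{−(μ−λ)t} = e^{−1.8687} = 0.154324

Final: 0.154324


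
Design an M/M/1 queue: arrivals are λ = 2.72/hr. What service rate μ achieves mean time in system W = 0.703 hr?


W = 1/(μ−λ) ⇒ μ − λ = 1/W = 1/0.703 = 1.4225
μ = λ + 1/W = 2.72 + 1.4225 = 4.1425 per hr

Final: 4.1425 /hr


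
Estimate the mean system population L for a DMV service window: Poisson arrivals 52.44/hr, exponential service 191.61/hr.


ρ = λ/μ = 52.44/191.61 = 0.2737
L = ρ/(1−ρ) = 0.2737/(1 − 0.2737) = 0.2737/0.7263 = 0.3768

Final: 0.3768


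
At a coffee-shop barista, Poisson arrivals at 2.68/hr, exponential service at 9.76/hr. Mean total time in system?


W = 1/(μ−λ) = 1/(9.76 − 2.68) = 1/7.08 = 0.1412 hr

Final: 0.1412 hr


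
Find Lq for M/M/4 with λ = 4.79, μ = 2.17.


a = λ/μ = 2.2074; ρ = a/4 = 0.5518
P₀ = 0.103697
Lq = P₀·a^c·ρ / (c!·(1−ρ)²) = 0.103697·23.74122·0.5518/(24·0.20084)
= 0.28185

Final: 0.28185


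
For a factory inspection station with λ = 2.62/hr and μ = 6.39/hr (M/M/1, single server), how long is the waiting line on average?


ρ = 2.62/6.39 = 0.4100
Lq = ρ²/(1−ρ) = 0.1681/0.5900 = 0.2849

Final: 0.2849


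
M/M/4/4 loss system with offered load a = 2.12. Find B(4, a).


B(c,a) = (a^c/c!) / Σ_{k=0}^{c} a^k/k!
a^4/4! = 0.841651
Σ terms (k=0..4): 1.00000 + 2.12000 + 2.24720 + 1.58802 + 0.84165 = 7.796873
B = 0.841651/7.796873 = 0.107947

Final: 0.107947


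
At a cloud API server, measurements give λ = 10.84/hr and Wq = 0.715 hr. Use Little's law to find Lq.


Lq = λWq = 10.84·0.715 = 7.7506

Final: 7.7506


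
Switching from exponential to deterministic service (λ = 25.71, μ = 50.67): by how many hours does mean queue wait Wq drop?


ρ = 25.71/50.67 = 0.5074
Wq(M/M/1) = ρ/(μ−λ) = 0.5074/24.96 = 0.02033 hr
Wq(M/D/1) = ρ/(2(μ−λ)) = 0.01016 hr
Savings = 0.02033 − 0.01016 = 0.01016 hr

Final: 0.01016 hr


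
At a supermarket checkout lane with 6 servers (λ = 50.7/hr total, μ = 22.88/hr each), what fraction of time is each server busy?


ρ = λ/(cμ) = 50.7/(6·22.88) = 50.7/137.28 = 0.3693

Final: 0.3693


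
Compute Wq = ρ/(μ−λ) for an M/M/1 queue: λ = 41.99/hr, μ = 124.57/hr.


ρ = 41.99/124.57 = 0.3371
Wq = ρ/(μ−λ) = 0.3371/(124.57 − 41.99) = 0.3371/82.58 = 0.004082 hr

Final: 0.004082 hr


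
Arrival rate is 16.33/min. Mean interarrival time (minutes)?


Mean interarrival time = 1/λ = 1/16.33 minute = 0.06124 minute
In minutes: 0.06124 × 1 = 0.06124 min

Final: 0.06124 min


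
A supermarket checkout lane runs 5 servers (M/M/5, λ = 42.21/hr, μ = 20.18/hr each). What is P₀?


a = λ/μ = 42.21/20.18 = 2.0917; ρ = a/c = 0.4183
Σ_{k=0}^{4} a^k/k! (terms k=0..4) = 1.00000 + 2.09167 + 2.18755 + 1.52522 + 0.79756 = 7.60201
Tail: a^5/(5!(1−ρ)) = 40.03787/(120·0.5817) = 0.57361
P₀ = 1/(7.60201 + 0.57361) = 1/8.17562 = 0.122315

Final: 0.122315


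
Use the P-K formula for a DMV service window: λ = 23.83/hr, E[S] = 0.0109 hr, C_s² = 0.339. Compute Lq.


ρ = λ·E[S] = 23.83·0.0109 = 0.2597
Lq = ρ²(1+C_s²)/(2(1−ρ)) = 0.06747·(1+0.339)/(2·0.7403)
= 0.06747·1.3390/1.4805 = 0.06102

Final: 0.06102


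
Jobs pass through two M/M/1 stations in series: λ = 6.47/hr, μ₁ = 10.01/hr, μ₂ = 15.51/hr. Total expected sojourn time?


Each node sees arrival rate λ = 6.47/hr (tandem ⇒ throughput preserved).
W₁ = 1/(μ₁−λ) = 1/(10.01−6.47) = 0.28249 hr
W₂ = 1/(μ₂−λ) = 1/(15.51−6.47) = 0.11062 hr
W_total = W₁ + W₂ = 0.28249 + 0.11062 = 0.39311 hr

Final: 0.39311 hr


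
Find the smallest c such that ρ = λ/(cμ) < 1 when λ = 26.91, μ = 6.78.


Stability requires cμ > λ ⇔ c > λ/μ.
λ/μ = 26.91/6.78 = 3.9690
Minimum integer c = ⌊3.9690⌋ + 1 = 4
Check: 4·6.78 = 27.12 > 26.91, while 3·6.78 = 20.34 ≤ 26.91

Final: 4 servers


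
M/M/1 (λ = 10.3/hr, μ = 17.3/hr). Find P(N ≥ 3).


ρ = 10.3/17.3 = 0.5954
P(N ≥ n) = ρ^n = 0.5954^3 = 0.211044

Final: 0.211044


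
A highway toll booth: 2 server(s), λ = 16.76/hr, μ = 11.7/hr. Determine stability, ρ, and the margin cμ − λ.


Total capacity cμ = 2·11.7 = 23.40/hr
ρ = λ/(cμ) = 16.76/23.40 = 0.7162
Stable ⇔ ρ < 1: YES
Spare capacity = cμ − λ = 23.40 − 16.76 = 6.64/hr

Final: ρ = 0.7162; stable; margin = 6.64/hr


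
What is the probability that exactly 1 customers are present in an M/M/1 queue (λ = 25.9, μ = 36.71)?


ρ = 25.9/36.71 = 0.7055
P_n = (1−ρ)·ρ^n = (1 − 0.7055)·0.7055^1 = 0.2945·0.705530 = 0.207757

Final: 0.207757


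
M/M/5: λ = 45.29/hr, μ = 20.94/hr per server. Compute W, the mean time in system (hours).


a = 2.1628; ρ = 0.4326; P₀ = 0.113702
Lq = P₀·a^c·ρ/(c!(1−ρ)²) = 0.06025
Wq = Lq/λ = 0.06025/45.29 = 0.001330 hr
W = Wq + 1/μ = 0.001330 + 0.04776 = 0.04909 hr

Final: 0.04909 hr


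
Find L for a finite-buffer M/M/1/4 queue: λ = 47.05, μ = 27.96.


ρ = 47.05/27.96 = 1.6828
L = ρ[1 − (K+1)ρ^K + Kρ^(K+1)] / [(1−ρ)(1−ρ^(K+1))]
Numerator: 1.6828·(1 − 5·8.018439 + 4·13.493118) = 25.039946
Denominator: (-0.6828)·(-12.493118) = 8.529815
L = 25.039946/8.529815 = 2.9356

Final: 2.9356


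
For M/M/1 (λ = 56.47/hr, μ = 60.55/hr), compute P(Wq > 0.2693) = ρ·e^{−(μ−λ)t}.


ρ = 56.47/60.55 = 0.9326
P(Wq > t) = ρ·e^{−(μ−λ)t} = 0.9326·e^{−1.0987}
= 0.9326·0.333289 = 0.310832

Final: 0.310832


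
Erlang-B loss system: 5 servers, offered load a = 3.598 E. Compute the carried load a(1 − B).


B(5,3.598) = 0.162925 (Erlang-B)
Carried load = a(1 − B) = 3.598·(1 − 0.162925) = 3.598·0.837075 = 3.0118 E

Final: 3.0118 Erlangs


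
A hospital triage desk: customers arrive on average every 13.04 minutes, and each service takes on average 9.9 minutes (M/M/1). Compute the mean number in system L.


λ = 60/13.04 = 4.6012 /hr
μ = 60/9.9 = 6.0606 /hr
ρ = λ/μ = 4.6012/6.0606 = 0.7592
L = ρ/(1−ρ) = 0.7592/0.2408 = 3.1529

Final: 3.1529


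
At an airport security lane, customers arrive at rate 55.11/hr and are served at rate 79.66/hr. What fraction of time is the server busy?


ρ = λ/μ = 55.11/79.66 = 0.6918

Final: 0.6918


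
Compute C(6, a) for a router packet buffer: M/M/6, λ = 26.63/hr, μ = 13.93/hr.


a = λ/μ = 1.9117; ρ = a/6 = 0.3186
P₀ = 0.147663 (from M/M/c formula)
C(c,a) = [a^c/(c!(1−ρ))]·P₀ = [48.81129/(720·0.6814)]·0.147663
= 0.09949·0.147663 = 0.014692

Final: 0.014692


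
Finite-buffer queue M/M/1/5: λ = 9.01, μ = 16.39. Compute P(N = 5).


ρ = λ/μ = 9.01/16.39 = 0.5497
P_K = (1−ρ)ρ^K/(1−ρ^(K+1)) = (0.4503·0.050203)/(1 − 0.027598)
= 0.022605/0.972402 = 0.023247

Final: 0.023247


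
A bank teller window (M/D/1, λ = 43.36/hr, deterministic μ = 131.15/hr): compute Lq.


ρ = 43.36/131.15 = 0.3306
M/D/1: Lq = ρ²/(2(1−ρ)) = 0.1093/(2·0.6694) = 0.08165

Final: 0.08165


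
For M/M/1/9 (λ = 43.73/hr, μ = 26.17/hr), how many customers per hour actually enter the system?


ρ = 1.6710; P_K = (1−ρ)ρ^9/(1−ρ^10) = 0.403935
λ_eff = λ(1 − P_K) = 43.73·(1 − 0.403935) = 43.73·0.596065 = 26.0659 /hr

Final: 26.0659 /hr


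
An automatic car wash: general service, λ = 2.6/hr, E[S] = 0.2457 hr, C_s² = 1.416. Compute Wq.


ρ = λ·E[S] = 2.6·0.2457 = 0.6388
E[S²] = E[S]²(1+C_s²) = 0.2457²·(1+1.416) = 0.145850
Wq = λ·E[S²]/(2(1−ρ)) = 2.6·0.145850/(2·0.3612) = 0.52496 hr

Final: 0.52496 hr


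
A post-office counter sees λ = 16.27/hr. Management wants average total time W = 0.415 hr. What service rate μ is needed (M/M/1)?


W = 1/(μ−λ) ⇒ μ − λ = 1/W = 1/0.415 = 2.4096
μ = λ + 1/W = 16.27 + 2.4096 = 18.6796 per hr

Final: 18.6796 /hr


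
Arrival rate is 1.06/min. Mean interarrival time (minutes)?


Mean interarrival time = 1/λ = 1/1.06 minute = 0.94340 minute
In minutes: 0.94340 × 1 = 0.9434 min

Final: 0.9434 min


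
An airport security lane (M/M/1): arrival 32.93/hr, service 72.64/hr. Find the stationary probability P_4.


ρ = 32.93/72.64 = 0.4533
P_n = (1−ρ)·ρ^n = (1 − 0.4533)·0.4533^4 = 0.5467·0.042234 = 0.023088

Final: 0.023088


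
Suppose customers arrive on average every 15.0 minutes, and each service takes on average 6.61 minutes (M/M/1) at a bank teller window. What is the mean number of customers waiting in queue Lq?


λ = 60/15.0 = 4.0000 /hr
μ = 60/6.61 = 9.0772 /hr
ρ = λ/μ = 4.0000/9.0772 = 0.4407
Lq = ρ²/(1−ρ) = 0.1942/0.5593 = 0.3472

Final: 0.3472


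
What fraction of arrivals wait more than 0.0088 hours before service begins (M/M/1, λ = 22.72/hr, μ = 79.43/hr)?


ρ = 22.72/79.43 = 0.2860
P(Wq > t) = ρ·e^{−(μ−λ)t} = 0.2860·e^{−0.4990}
= 0.2860·0.607108 = 0.173656

Final: 0.173656


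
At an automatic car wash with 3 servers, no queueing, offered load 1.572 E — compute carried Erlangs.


B(3,1.572) = 0.145330 (Erlang-B)
Carried load = a(1 − B) = 1.572·(1 − 0.145330) = 1.572·0.854670 = 1.3435 E

Final: 1.3435 Erlangs
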